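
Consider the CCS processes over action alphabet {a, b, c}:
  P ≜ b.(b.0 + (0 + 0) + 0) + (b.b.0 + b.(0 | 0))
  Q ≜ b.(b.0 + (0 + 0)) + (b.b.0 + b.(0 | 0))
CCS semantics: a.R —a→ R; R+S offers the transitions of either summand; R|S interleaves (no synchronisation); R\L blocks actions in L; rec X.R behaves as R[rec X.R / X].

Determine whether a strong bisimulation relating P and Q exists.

P ~ Q

Reachable graph of P (5 states):
  u0 = b.(b.0 + (0 + 0) + 0) + (b.b.0 + b.(0 | 0)) has moves --b--▸ u1, --b--▸ u2, --b--▸ u3
  u1 = 0 | 0 has moves (no moves)
  u2 = b.0 has moves --b--▸ u4
  u3 = b.0 + (0 + 0) + 0 has moves --b--▸ u4
  u4 = 0 has moves (no moves)
Reachable graph of Q (5 states):
  v0 = b.(b.0 + (0 + 0)) + (b.b.0 + b.(0 | 0)) has moves --b--▸ v1, --b--▸ v2, --b--▸ v3
  v1 = 0 | 0 has moves (no moves)
  v2 = b.0 has moves --b--▸ v4
  v3 = b.0 + (0 + 0) has moves --b--▸ v4
  v4 = 0 has moves (no moves)
Coarsest stable partition (strong bisimilarity classes):
  B0 = {u0, v0}
  B1 = {u2, u3, v2, v3}
  B2 = {u1, u4, v1, v4}
u0 ∈ B0, v0 ∈ B0 → same block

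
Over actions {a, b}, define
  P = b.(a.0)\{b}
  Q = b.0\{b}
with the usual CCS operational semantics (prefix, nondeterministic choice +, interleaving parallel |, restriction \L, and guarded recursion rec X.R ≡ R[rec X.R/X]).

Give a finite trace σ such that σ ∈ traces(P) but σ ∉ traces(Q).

Reachable graph of P (3 states):
  u0 = b.(a.0)\{b} ⊢ --b--▸ u1
  u1 = (a.0)\{b} ⊢ --a--▸ u2
  u2 = 0\{b} ⊢ ∅
Reachable graph of Q (2 states):
  v0 = b.0\{b} ⊢ --b--▸ v1
  v1 = 0\{b} ⊢ ∅
Run σ = ⟨ba⟩ on P: start {u0}
  [1] b ⇒ {u1}
  [2] a ⇒ {u2}
  ✓ P
Run σ = ⟨ba⟩ on Q: start {v0}
  [1] b ⇒ {v1}
  [2] a ⇒ ∅  — Q cannot continue

ba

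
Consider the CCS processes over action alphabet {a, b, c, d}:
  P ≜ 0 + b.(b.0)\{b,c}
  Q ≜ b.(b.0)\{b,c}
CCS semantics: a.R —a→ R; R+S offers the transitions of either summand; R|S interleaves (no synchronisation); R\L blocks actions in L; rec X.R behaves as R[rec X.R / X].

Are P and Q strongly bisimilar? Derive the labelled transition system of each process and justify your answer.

P ~ Q

LTS(P): 2 reachable states
  p0 = 0 + b.(b.0)\{b,c} | ··b··> p1
  p1 = (b.0)\{b,c} | stopped
LTS(Q): 2 reachable states
  q0 = b.(b.0)\{b,c} | ··b··> q1
  q1 = (b.0)\{b,c} | stopped
Coarsest stable partition (strong bisimilarity classes):
  B0 = {p0, q0}
  B1 = {p1, q1}
p0 ∈ B0, q0 ∈ B0 → same block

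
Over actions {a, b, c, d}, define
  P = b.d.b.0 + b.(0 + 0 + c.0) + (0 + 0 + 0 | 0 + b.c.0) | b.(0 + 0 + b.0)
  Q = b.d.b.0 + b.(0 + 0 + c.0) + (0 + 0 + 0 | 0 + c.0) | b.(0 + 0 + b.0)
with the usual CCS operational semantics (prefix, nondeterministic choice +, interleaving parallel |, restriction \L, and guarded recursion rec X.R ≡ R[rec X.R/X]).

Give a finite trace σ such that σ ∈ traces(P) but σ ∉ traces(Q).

Reachable graph of P (13 states):
  s0 = b.d.b.0 + b.(0 + 0 + c.0) + (0 + 0 + 0 | 0 + b.c.0) | b.(0 + 0 + b.0) :: -b-> s1, -b-> s2, -b-> s3, -b-> s4
  s1 = (0 + 0 + 0 | 0 + b.c.0) | (0 + 0 + b.0) :: -b-> s5, -b-> s6
  s2 = 0 + 0 + c.0 :: -c-> s7
  s3 = c.0 | b.(0 + 0 + b.0) :: -b-> s6, -c-> s8
  s4 = d.b.0 :: -d-> s9
  s5 = (0 + 0 + 0 | 0 + b.c.0) | 0 :: -b-> s10
  s6 = c.0 | (0 + 0 + b.0) :: -b-> s10, -c-> s11
  s7 = 0 :: stopped
  s8 = 0 | b.(0 + 0 + b.0) :: -b-> s11
  s9 = b.0 :: -b-> s7
  s10 = c.0 | 0 :: -c-> s12
  s11 = 0 | (0 + 0 + b.0) :: -b-> s12
  s12 = 0 | 0 :: stopped
Reachable graph of Q (10 states):
  t0 = b.d.b.0 + b.(0 + 0 + c.0) + (0 + 0 + 0 | 0 + c.0) | b.(0 + 0 + b.0) :: -b-> t1, -b-> t2, -b-> t3, -c-> t4
  t1 = (0 + 0 + 0 | 0 + c.0) | (0 + 0 + b.0) :: -b-> t5, -c-> t6
  t2 = 0 + 0 + c.0 :: -c-> t7
  t3 = d.b.0 :: -d-> t8
  t4 = 0 | b.(0 + 0 + b.0) :: -b-> t6
  t5 = (0 + 0 + 0 | 0 + c.0) | 0 :: -c-> t9
  t6 = 0 | (0 + 0 + b.0) :: -b-> t9
  t7 = 0 :: stopped
  t8 = b.0 :: -b-> t7
  t9 = 0 | 0 :: stopped
Executing bbb from P (initial set {s0}):
  after b @ step 1: {s1, s2, s3, s4}
  after b @ step 2: {s5, s6}
  after b @ step 3: {s10}
  ✓ P
Executing bbb from Q (initial set {t0}):
  after b @ step 1: {t1, t2, t3}
  after b @ step 2: {t5}
  after b @ step 3: no successor for Q

bbb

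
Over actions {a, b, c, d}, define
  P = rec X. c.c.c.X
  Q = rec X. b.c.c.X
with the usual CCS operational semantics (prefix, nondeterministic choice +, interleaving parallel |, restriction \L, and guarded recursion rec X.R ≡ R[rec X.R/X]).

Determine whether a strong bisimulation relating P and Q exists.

NO

Reachable graph of P (3 states):
  u0 = rec X. c.c.c.X :: -c-> u1
  u1 = c.c.(rec X. c.c.c.X) :: -c-> u2
  u2 = c.(rec X. c.c.c.X) :: -c-> u0
Reachable graph of Q (3 states):
  v0 = rec X. b.c.c.X :: -b-> v1
  v1 = c.c.(rec X. b.c.c.X) :: -c-> v2
  v2 = c.(rec X. b.c.c.X) :: -c-> v0
Coarsest stable partition (strong bisimilarity classes):
  B0 = {u0, u1, u2}
  B1 = {v0}
  B2 = {v1}
  B3 = {v2}
u0 ∈ B0, v0 ∈ B1 → different blocks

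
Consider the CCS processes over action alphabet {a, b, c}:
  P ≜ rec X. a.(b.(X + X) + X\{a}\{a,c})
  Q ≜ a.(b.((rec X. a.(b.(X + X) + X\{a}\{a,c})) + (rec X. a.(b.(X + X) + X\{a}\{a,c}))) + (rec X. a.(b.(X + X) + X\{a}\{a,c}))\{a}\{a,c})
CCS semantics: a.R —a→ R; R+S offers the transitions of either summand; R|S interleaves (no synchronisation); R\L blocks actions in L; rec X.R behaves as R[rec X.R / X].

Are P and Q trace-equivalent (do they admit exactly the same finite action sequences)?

Reachable graph of P (3 states):
  s0 = rec X. a.(b.(X + X) + X\{a}\{a,c}) ⊢ —a→ s1
  s1 = b.((rec X. a.(b.(X + X) + X\{a}\{a,c})) + (rec X. a.(b.(X + X) + X\{a}\{a,c}))) + (rec X. a.(b.(X + X) + X\{a}\{a,c}))\{a}\{a,c} ⊢ —b→ s2
  s2 = (rec X. a.(b.(X + X) + X\{a}\{a,c})) + (rec X. a.(b.(X + X) + X\{a}\{a,c})) ⊢ —a→ s1
Reachable graph of Q (3 states):
  t0 = a.(b.((rec X. a.(b.(X + X) + X\{a}\{a,c})) + (rec X. a.(b.(X + X) + X\{a}\{a,c}))) + (rec X. a.(b.(X + X) + X\{a}\{a,c}))\{a}\{a,c}) ⊢ —a→ t1
  t1 = b.((rec X. a.(b.(X + X) + X\{a}\{a,c})) + (rec X. a.(b.(X + X) + X\{a}\{a,c}))) + (rec X. a.(b.(X + X) + X\{a}\{a,c}))\{a}\{a,c} ⊢ —b→ t2
  t2 = (rec X. a.(b.(X + X) + X\{a}\{a,c})) + (rec X. a.(b.(X + X) + X\{a}\{a,c})) ⊢ —a→ t1
Coarsest stable partition (strong bisimilarity classes):
  B0 = {s0, s2, t0, t2}
  B1 = {s1, t1}
s0 ∈ B0, t0 ∈ B0 → same block
Bisimilar ⇒ trace-equivalent.

YES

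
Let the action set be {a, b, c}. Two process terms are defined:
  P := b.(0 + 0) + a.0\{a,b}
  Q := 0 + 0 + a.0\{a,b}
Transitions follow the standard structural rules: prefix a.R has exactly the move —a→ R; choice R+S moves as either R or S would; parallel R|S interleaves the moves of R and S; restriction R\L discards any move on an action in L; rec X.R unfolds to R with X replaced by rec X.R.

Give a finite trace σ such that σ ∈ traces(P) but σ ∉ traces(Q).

b

P's transition system — 3 states:
  p0 = b.(0 + 0) + a.0\{a,b} :: ··a··> p1, ··b··> p2
  p1 = 0\{a,b} :: deadlocked
  p2 = 0 + 0 :: deadlocked
Q's transition system — 2 states:
  q0 = 0 + 0 + a.0\{a,b} :: ··a··> q1
  q1 = 0\{a,b} :: deadlocked
Trace ⟨b⟩ through P, begin at {p0}:
  step 1 (b): {p2}
  — P admits the full trace.
Trace ⟨b⟩ through Q, begin at {q0}:
  step 1 (b): no successor for Q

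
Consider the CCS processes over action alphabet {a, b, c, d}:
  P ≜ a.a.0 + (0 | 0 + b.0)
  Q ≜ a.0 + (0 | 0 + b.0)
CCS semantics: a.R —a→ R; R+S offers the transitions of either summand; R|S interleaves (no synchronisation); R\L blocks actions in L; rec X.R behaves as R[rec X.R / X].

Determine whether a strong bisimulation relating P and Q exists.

LTS(P): 3 reachable states
  s0 = a.a.0 + (0 | 0 + b.0) | -a-> s1, -b-> s2
  s1 = a.0 | -a-> s2
  s2 = 0 | (no moves)
LTS(Q): 2 reachable states
  t0 = a.0 + (0 | 0 + b.0) | -a-> t1, -b-> t1
  t1 = 0 | (no moves)
Partition-refinement fixed point:
  B0 = {s0}
  B1 = {s2, t1}
  B2 = {s1}
  B3 = {t0}
s0 ∈ B0, t0 ∈ B3 → different blocks

not bisimilar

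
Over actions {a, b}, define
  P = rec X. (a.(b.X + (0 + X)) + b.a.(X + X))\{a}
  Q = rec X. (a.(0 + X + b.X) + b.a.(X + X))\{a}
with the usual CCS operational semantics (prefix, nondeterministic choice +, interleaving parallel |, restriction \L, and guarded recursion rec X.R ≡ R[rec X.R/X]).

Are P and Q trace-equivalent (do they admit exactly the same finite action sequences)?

YES

P's transition system — 2 states:
  m0 = rec X. (a.(b.X + (0 + X)) + b.a.(X + X))\{a} | =b=> m1
  m1 = (a.((rec X. (a.(b.X + (0 + X)) + b.a.(X + X))\{a}) + (rec X. (a.(b.X + (0 + X)) + b.a.(X + X))\{a})))\{a} | (no moves)
Q's transition system — 2 states:
  n0 = rec X. (a.(0 + X + b.X) + b.a.(X + X))\{a} | =b=> n1
  n1 = (a.((rec X. (a.(0 + X + b.X) + b.a.(X + X))\{a}) + (rec X. (a.(0 + X + b.X) + b.a.(X + X))\{a})))\{a} | (no moves)
Coarsest stable partition (strong bisimilarity classes):
  B0 = {m0, n0}
  B1 = {m1, n1}
m0 ∈ B0, n0 ∈ B0 → same block
Bisimilar ⇒ trace-equivalent.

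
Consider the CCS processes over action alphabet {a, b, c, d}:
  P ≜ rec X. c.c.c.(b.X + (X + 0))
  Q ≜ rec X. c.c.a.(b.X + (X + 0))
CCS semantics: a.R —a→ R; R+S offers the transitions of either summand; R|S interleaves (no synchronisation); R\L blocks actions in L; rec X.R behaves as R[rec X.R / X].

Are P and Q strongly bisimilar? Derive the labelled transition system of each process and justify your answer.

P ≁ Q

P's transition system — 4 states:
  p0 = rec X. c.c.c.(b.X + (X + 0)) has moves --c--▸ p1
  p1 = c.c.(b.(rec X. c.c.c.(b.X + (X + 0))) + ((rec X. c.c.c.(b.X + (X + 0))) + 0)) has moves --c--▸ p2
  p2 = c.(b.(rec X. c.c.c.(b.X + (X + 0))) + ((rec X. c.c.c.(b.X + (X + 0))) + 0)) has moves --c--▸ p3
  p3 = b.(rec X. c.c.c.(b.X + (X + 0))) + ((rec X. c.c.c.(b.X + (X + 0))) + 0) has moves --b--▸ p0, --c--▸ p1
Q's transition system — 4 states:
  q0 = rec X. c.c.a.(b.X + (X + 0)) has moves --c--▸ q1
  q1 = c.a.(b.(rec X. c.c.a.(b.X + (X + 0))) + ((rec X. c.c.a.(b.X + (X + 0))) + 0)) has moves --c--▸ q2
  q2 = a.(b.(rec X. c.c.a.(b.X + (X + 0))) + ((rec X. c.c.a.(b.X + (X + 0))) + 0)) has moves --a--▸ q3
  q3 = b.(rec X. c.c.a.(b.X + (X + 0))) + ((rec X. c.c.a.(b.X + (X + 0))) + 0) has moves --b--▸ q0, --c--▸ q1
Bisimilarity quotient blocks:
  B0 = {p0}
  B1 = {p1}
  B2 = {p2}
  B3 = {p3}
  B4 = {q0}
  B5 = {q1}
  B6 = {q2}
  B7 = {q3}
p0 ∈ B0, q0 ∈ B4 → different blocks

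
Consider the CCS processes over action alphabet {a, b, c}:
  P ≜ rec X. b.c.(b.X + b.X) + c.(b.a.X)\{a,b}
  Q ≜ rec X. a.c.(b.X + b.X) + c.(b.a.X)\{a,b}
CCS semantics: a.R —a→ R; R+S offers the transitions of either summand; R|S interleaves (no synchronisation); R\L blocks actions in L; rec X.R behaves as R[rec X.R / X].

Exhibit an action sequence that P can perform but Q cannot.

P's transition system — 4 states:
  u0 = rec X. b.c.(b.X + b.X) + c.(b.a.X)\{a,b} | ··b··> u1, ··c··> u2
  u1 = c.(b.(rec X. b.c.(b.X + b.X) + c.(b.a.X)\{a,b}) + b.(rec X. b.c.(b.X + b.X) + c.(b.a.X)\{a,b})) | ··c··> u3
  u2 = (b.a.(rec X. b.c.(b.X + b.X) + c.(b.a.X)\{a,b}))\{a,b} | deadlocked
  u3 = b.(rec X. b.c.(b.X + b.X) + c.(b.a.X)\{a,b}) + b.(rec X. b.c.(b.X + b.X) + c.(b.a.X)\{a,b}) | ··b··> u0
Q's transition system — 4 states:
  v0 = rec X. a.c.(b.X + b.X) + c.(b.a.X)\{a,b} | ··a··> v1, ··c··> v2
  v1 = c.(b.(rec X. a.c.(b.X + b.X) + c.(b.a.X)\{a,b}) + b.(rec X. a.c.(b.X + b.X) + c.(b.a.X)\{a,b})) | ··c··> v3
  v2 = (b.a.(rec X. a.c.(b.X + b.X) + c.(b.a.X)\{a,b}))\{a,b} | deadlocked
  v3 = b.(rec X. a.c.(b.X + b.X) + c.(b.a.X)\{a,b}) + b.(rec X. a.c.(b.X + b.X) + c.(b.a.X)\{a,b}) | ··b··> v0
Run σ = ⟨b⟩ on P: start {u0}
  [1] b ⇒ {u1}
  ✓ P
Run σ = ⟨b⟩ on Q: start {v0}
  [1] b ⇒ no successor for Q

b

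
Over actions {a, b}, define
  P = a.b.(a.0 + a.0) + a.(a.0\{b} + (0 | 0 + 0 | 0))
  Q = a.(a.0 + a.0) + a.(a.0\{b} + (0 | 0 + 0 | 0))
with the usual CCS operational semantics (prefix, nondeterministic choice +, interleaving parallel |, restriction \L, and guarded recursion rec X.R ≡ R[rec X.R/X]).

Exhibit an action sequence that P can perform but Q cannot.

LTS(P): 6 reachable states
  u0 = a.b.(a.0 + a.0) + a.(a.0\{b} + (0 | 0 + 0 | 0)) has moves ··a··> u1, ··a··> u2
  u1 = a.0\{b} + (0 | 0 + 0 | 0) has moves ··a··> u3
  u2 = b.(a.0 + a.0) has moves ··b··> u4
  u3 = 0\{b} has moves stopped
  u4 = a.0 + a.0 has moves ··a··> u5
  u5 = 0 has moves stopped
LTS(Q): 5 reachable states
  v0 = a.(a.0 + a.0) + a.(a.0\{b} + (0 | 0 + 0 | 0)) has moves ··a··> v1, ··a··> v2
  v1 = a.0 + a.0 has moves ··a··> v3
  v2 = a.0\{b} + (0 | 0 + 0 | 0) has moves ··a··> v4
  v3 = 0 has moves stopped
  v4 = 0\{b} has moves stopped
Executing ab from P (initial set {u0}):
  step 1 (a): {u1, u2}
  step 2 (b): {u4}
  ✓ P
Executing ab from Q (initial set {v0}):
  step 1 (a): {v1, v2}
  step 2 (b): no successor for Q

ab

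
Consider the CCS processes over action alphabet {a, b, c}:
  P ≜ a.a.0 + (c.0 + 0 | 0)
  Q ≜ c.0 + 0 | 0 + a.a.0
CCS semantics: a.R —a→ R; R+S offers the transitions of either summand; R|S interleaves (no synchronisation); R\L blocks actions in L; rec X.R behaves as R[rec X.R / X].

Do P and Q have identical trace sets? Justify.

YES

LTS(P): 3 reachable states
  p0 = a.a.0 + (c.0 + 0 | 0) has moves -a-> p1, -c-> p2
  p1 = a.0 has moves -a-> p2
  p2 = 0 has moves (no moves)
LTS(Q): 3 reachable states
  q0 = c.0 + 0 | 0 + a.a.0 has moves -a-> q1, -c-> q2
  q1 = a.0 has moves -a-> q2
  q2 = 0 has moves (no moves)
Partition-refinement fixed point:
  B0 = {p0, q0}
  B1 = {p2, q2}
  B2 = {p1, q1}
p0 ∈ B0, q0 ∈ B0 → same block
Bisimilar ⇒ trace-equivalent.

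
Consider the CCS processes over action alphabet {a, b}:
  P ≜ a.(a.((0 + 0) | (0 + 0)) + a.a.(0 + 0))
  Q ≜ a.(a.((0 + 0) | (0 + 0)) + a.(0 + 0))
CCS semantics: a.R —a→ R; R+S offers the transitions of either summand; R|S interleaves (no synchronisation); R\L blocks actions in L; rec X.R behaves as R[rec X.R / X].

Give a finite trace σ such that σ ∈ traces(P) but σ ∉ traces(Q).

aaa

LTS(P): 5 reachable states
  m0 = a.(a.((0 + 0) | (0 + 0)) + a.a.(0 + 0)) ⊢ -a-> m1
  m1 = a.((0 + 0) | (0 + 0)) + a.a.(0 + 0) ⊢ -a-> m2, -a-> m3
  m2 = (0 + 0) | (0 + 0) ⊢ stopped
  m3 = a.(0 + 0) ⊢ -a-> m4
  m4 = 0 + 0 ⊢ stopped
LTS(Q): 4 reachable states
  n0 = a.(a.((0 + 0) | (0 + 0)) + a.(0 + 0)) ⊢ -a-> n1
  n1 = a.((0 + 0) | (0 + 0)) + a.(0 + 0) ⊢ -a-> n2, -a-> n3
  n2 = (0 + 0) | (0 + 0) ⊢ stopped
  n3 = 0 + 0 ⊢ stopped
Run σ = ⟨aaa⟩ on P: start {m0}
  after a @ step 1: {m1}
  after a @ step 2: {m2, m3}
  after a @ step 3: {m4}
  P completes σ.
Run σ = ⟨aaa⟩ on Q: start {n0}
  after a @ step 1: {n1}
  after a @ step 2: {n2, n3}
  after a @ step 3: ∅  — Q cannot continue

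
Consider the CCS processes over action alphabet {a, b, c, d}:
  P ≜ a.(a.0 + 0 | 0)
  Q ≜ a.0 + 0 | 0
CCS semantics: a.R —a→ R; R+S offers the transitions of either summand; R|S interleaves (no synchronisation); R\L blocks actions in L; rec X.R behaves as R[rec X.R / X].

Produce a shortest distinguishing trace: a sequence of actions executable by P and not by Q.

aa

LTS(P): 3 reachable states
  m0 = a.(a.0 + 0 | 0) ⊢ -a-> m1
  m1 = a.0 + 0 | 0 ⊢ -a-> m2
  m2 = 0 ⊢ deadlocked
LTS(Q): 2 reachable states
  n0 = a.0 + 0 | 0 ⊢ -a-> n1
  n1 = 0 ⊢ deadlocked
Executing aa from P (initial set {m0}):
  after a @ step 1: {m1}
  after a @ step 2: {m2}
  ✓ P
Executing aa from Q (initial set {n0}):
  after a @ step 1: {n1}
  after a @ step 2: no successor for Q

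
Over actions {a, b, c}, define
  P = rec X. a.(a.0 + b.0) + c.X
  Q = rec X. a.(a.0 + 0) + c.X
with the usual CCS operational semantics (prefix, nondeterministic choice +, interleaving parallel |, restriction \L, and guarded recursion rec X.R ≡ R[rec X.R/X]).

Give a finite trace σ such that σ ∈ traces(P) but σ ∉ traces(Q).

ab

P's transition system — 3 states:
  s0 = rec X. a.(a.0 + b.0) + c.X | --a--▸ s1, --c--▸ s0
  s1 = a.0 + b.0 | --a--▸ s2, --b--▸ s2
  s2 = 0 | ·
Q's transition system — 3 states:
  t0 = rec X. a.(a.0 + 0) + c.X | --a--▸ t1, --c--▸ t0
  t1 = a.0 + 0 | --a--▸ t2
  t2 = 0 | ·
Trace ⟨ab⟩ through P, begin at {s0}:
  step 1 (a): {s1}
  step 2 (b): {s2}
  ✓ P
Trace ⟨ab⟩ through Q, begin at {t0}:
  step 1 (a): {t1}
  step 2 (b): ∅  — Q cannot continue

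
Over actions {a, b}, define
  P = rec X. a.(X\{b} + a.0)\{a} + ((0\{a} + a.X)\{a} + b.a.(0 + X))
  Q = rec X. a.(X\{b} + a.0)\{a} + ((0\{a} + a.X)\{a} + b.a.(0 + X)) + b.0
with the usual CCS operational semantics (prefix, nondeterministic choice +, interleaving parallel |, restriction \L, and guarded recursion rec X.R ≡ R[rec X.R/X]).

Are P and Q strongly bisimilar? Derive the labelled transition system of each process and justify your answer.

NO

LTS(P): 4 reachable states
  p0 = rec X. a.(X\{b} + a.0)\{a} + ((0\{a} + a.X)\{a} + b.a.(0 + X)) → -a-> p1, -b-> p2
  p1 = ((rec X. a.(X\{b} + a.0)\{a} + ((0\{a} + a.X)\{a} + b.a.(0 + X)))\{b} + a.0)\{a} → stopped
  p2 = a.(0 + (rec X. a.(X\{b} + a.0)\{a} + ((0\{a} + a.X)\{a} + b.a.(0 + X)))) → -a-> p3
  p3 = 0 + (rec X. a.(X\{b} + a.0)\{a} + ((0\{a} + a.X)\{a} + b.a.(0 + X))) → -a-> p1, -b-> p2
LTS(Q): 5 reachable states
  q0 = rec X. a.(X\{b} + a.0)\{a} + ((0\{a} + a.X)\{a} + b.a.(0 + X)) + b.0 → -a-> q1, -b-> q2, -b-> q3
  q1 = ((rec X. a.(X\{b} + a.0)\{a} + ((0\{a} + a.X)\{a} + b.a.(0 + X)) + b.0)\{b} + a.0)\{a} → stopped
  q2 = 0 → stopped
  q3 = a.(0 + (rec X. a.(X\{b} + a.0)\{a} + ((0\{a} + a.X)\{a} + b.a.(0 + X)) + b.0)) → -a-> q4
  q4 = 0 + (rec X. a.(X\{b} + a.0)\{a} + ((0\{a} + a.X)\{a} + b.a.(0 + X)) + b.0) → -a-> q1, -b-> q2, -b-> q3
Bisimilarity quotient blocks:
  B0 = {p0, p3}
  B1 = {p1, q1, q2}
  B2 = {p2}
  B3 = {q0, q4}
  B4 = {q3}
p0 ∈ B0, q0 ∈ B3 → different blocks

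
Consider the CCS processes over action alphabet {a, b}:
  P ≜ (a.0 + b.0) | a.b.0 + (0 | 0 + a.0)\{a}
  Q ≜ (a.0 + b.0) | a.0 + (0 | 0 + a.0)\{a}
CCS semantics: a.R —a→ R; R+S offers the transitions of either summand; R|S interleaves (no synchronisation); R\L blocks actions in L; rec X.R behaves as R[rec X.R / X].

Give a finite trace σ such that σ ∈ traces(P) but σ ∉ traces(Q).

aab

Reachable graph of P (6 states):
  m0 = (a.0 + b.0) | a.b.0 + (0 | 0 + a.0)\{a} → —a→ m1, —a→ m2, —b→ m2
  m1 = (a.0 + b.0) | b.0 → —a→ m3, —b→ m3, —b→ m4
  m2 = 0 | a.b.0 → —a→ m3
  m3 = 0 | b.0 → —b→ m5
  m4 = (a.0 + b.0) | 0 → —a→ m5, —b→ m5
  m5 = 0 | 0 → ·
Reachable graph of Q (4 states):
  n0 = (a.0 + b.0) | a.0 + (0 | 0 + a.0)\{a} → —a→ n1, —a→ n2, —b→ n2
  n1 = (a.0 + b.0) | 0 → —a→ n3, —b→ n3
  n2 = 0 | a.0 → —a→ n3
  n3 = 0 | 0 → ·
Trace ⟨aab⟩ through P, begin at {m0}:
  after a @ step 1: {m1, m2}
  after a @ step 2: {m3}
  after b @ step 3: {m5}
  P completes σ.
Trace ⟨aab⟩ through Q, begin at {n0}:
  after a @ step 1: {n1, n2}
  after a @ step 2: {n3}
  after b @ step 3: ∅  — Q cannot continue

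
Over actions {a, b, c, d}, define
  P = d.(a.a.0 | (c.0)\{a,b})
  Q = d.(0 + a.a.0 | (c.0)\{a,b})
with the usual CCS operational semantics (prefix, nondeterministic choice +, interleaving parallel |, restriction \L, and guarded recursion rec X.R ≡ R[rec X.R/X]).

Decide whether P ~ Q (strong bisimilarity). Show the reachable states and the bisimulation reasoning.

bisimilar

Reachable graph of P (7 states):
  s0 = d.(a.a.0 | (c.0)\{a,b}) → =d=> s1
  s1 = a.a.0 | (c.0)\{a,b} → =a=> s2, =c=> s3
  s2 = a.0 | (c.0)\{a,b} → =a=> s4, =c=> s5
  s3 = a.a.0 | 0\{a,b} → =a=> s5
  s4 = 0 | (c.0)\{a,b} → =c=> s6
  s5 = a.0 | 0\{a,b} → =a=> s6
  s6 = 0 | 0\{a,b} → stopped
Reachable graph of Q (7 states):
  t0 = d.(0 + a.a.0 | (c.0)\{a,b}) → =d=> t1
  t1 = 0 + a.a.0 | (c.0)\{a,b} → =a=> t2, =c=> t3
  t2 = a.0 | (c.0)\{a,b} → =a=> t4, =c=> t5
  t3 = a.a.0 | 0\{a,b} → =a=> t5
  t4 = 0 | (c.0)\{a,b} → =c=> t6
  t5 = a.0 | 0\{a,b} → =a=> t6
  t6 = 0 | 0\{a,b} → stopped
Partition-refinement fixed point:
  B0 = {s0, t0}
  B1 = {s1, t1}
  B2 = {s3, t3}
  B3 = {s5, t5}
  B4 = {s6, t6}
  B5 = {s2, t2}
  B6 = {s4, t4}
s0 ∈ B0, t0 ∈ B0 → same block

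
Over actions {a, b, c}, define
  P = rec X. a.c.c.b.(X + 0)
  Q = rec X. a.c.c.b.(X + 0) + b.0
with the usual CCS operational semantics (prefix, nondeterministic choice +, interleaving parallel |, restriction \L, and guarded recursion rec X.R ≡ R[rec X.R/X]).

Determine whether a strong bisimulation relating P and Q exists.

Reachable graph of P (5 states):
  p0 = rec X. a.c.c.b.(X + 0) ⊢ —a→ p1
  p1 = c.c.b.((rec X. a.c.c.b.(X + 0)) + 0) ⊢ —c→ p2
  p2 = c.b.((rec X. a.c.c.b.(X + 0)) + 0) ⊢ —c→ p3
  p3 = b.((rec X. a.c.c.b.(X + 0)) + 0) ⊢ —b→ p4
  p4 = (rec X. a.c.c.b.(X + 0)) + 0 ⊢ —a→ p1
Reachable graph of Q (6 states):
  q0 = rec X. a.c.c.b.(X + 0) + b.0 ⊢ —a→ q1, —b→ q2
  q1 = c.c.b.((rec X. a.c.c.b.(X + 0) + b.0) + 0) ⊢ —c→ q3
  q2 = 0 ⊢ ∅
  q3 = c.b.((rec X. a.c.c.b.(X + 0) + b.0) + 0) ⊢ —c→ q4
  q4 = b.((rec X. a.c.c.b.(X + 0) + b.0) + 0) ⊢ —b→ q5
  q5 = (rec X. a.c.c.b.(X + 0) + b.0) + 0 ⊢ —a→ q1, —b→ q2
Partition-refinement fixed point:
  B0 = {p0, p4}
  B1 = {p1}
  B2 = {p2}
  B3 = {p3}
  B4 = {q0, q5}
  B5 = {q1}
  B6 = {q3}
  B7 = {q4}
  B8 = {q2}
p0 ∈ B0, q0 ∈ B4 → different blocks

not bisimilar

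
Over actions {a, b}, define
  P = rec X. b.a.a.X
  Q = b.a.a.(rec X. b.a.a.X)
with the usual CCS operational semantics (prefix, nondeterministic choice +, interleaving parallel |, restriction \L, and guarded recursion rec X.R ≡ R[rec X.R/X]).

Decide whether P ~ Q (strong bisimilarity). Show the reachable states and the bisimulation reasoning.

LTS(P): 3 reachable states
  p0 = rec X. b.a.a.X :: -b-> p1
  p1 = a.a.(rec X. b.a.a.X) :: -a-> p2
  p2 = a.(rec X. b.a.a.X) :: -a-> p0
LTS(Q): 4 reachable states
  q0 = b.a.a.(rec X. b.a.a.X) :: -b-> q1
  q1 = a.a.(rec X. b.a.a.X) :: -a-> q2
  q2 = a.(rec X. b.a.a.X) :: -a-> q3
  q3 = rec X. b.a.a.X :: -b-> q1
Coarsest stable partition (strong bisimilarity classes):
  B0 = {p0, q0, q3}
  B1 = {p1, q1}
  B2 = {p2, q2}
p0 ∈ B0, q0 ∈ B0 → same block

P ~ Q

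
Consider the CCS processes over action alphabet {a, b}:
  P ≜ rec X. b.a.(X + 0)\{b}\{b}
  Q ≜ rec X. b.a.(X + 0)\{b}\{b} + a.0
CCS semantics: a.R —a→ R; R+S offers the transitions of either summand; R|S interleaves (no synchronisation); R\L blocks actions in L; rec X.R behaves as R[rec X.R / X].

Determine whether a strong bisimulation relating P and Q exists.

P's transition system — 3 states:
  p0 = rec X. b.a.(X + 0)\{b}\{b} has moves =b=> p1
  p1 = a.((rec X. b.a.(X + 0)\{b}\{b}) + 0)\{b}\{b} has moves =a=> p2
  p2 = ((rec X. b.a.(X + 0)\{b}\{b}) + 0)\{b}\{b} has moves stopped
Q's transition system — 5 states:
  q0 = rec X. b.a.(X + 0)\{b}\{b} + a.0 has moves =a=> q1, =b=> q2
  q1 = 0 has moves stopped
  q2 = a.((rec X. b.a.(X + 0)\{b}\{b} + a.0) + 0)\{b}\{b} has moves =a=> q3
  q3 = ((rec X. b.a.(X + 0)\{b}\{b} + a.0) + 0)\{b}\{b} has moves =a=> q4
  q4 = 0\{b}\{b} has moves stopped
Coarsest stable partition (strong bisimilarity classes):
  B0 = {p0}
  B1 = {p1, q3}
  B2 = {p2, q1, q4}
  B3 = {q0}
  B4 = {q2}
p0 ∈ B0, q0 ∈ B3 → different blocks

NO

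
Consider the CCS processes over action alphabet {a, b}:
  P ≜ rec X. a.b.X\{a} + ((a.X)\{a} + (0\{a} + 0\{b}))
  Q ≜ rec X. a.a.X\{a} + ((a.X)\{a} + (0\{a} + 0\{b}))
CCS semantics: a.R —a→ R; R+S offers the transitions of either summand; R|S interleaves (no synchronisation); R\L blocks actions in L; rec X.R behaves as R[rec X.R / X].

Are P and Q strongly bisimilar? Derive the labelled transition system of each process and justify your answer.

NO

P's transition system — 3 states:
  s0 = rec X. a.b.X\{a} + ((a.X)\{a} + (0\{a} + 0\{b})) ⊢ =a=> s1
  s1 = b.(rec X. a.b.X\{a} + ((a.X)\{a} + (0\{a} + 0\{b})))\{a} ⊢ =b=> s2
  s2 = (rec X. a.b.X\{a} + ((a.X)\{a} + (0\{a} + 0\{b})))\{a} ⊢ ∅
Q's transition system — 3 states:
  t0 = rec X. a.a.X\{a} + ((a.X)\{a} + (0\{a} + 0\{b})) ⊢ =a=> t1
  t1 = a.(rec X. a.a.X\{a} + ((a.X)\{a} + (0\{a} + 0\{b})))\{a} ⊢ =a=> t2
  t2 = (rec X. a.a.X\{a} + ((a.X)\{a} + (0\{a} + 0\{b})))\{a} ⊢ ∅
Coarsest stable partition (strong bisimilarity classes):
  B0 = {s0}
  B1 = {s1}
  B2 = {s2, t2}
  B3 = {t0}
  B4 = {t1}
s0 ∈ B0, t0 ∈ B3 → different blocks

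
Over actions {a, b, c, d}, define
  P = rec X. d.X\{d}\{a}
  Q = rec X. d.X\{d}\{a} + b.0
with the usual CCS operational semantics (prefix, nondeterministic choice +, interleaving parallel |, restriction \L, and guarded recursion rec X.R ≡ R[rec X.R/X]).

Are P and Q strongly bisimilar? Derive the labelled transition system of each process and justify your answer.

NO

LTS(P): 2 reachable states
  m0 = rec X. d.X\{d}\{a} ⊢ --d--▸ m1
  m1 = (rec X. d.X\{d}\{a})\{d}\{a} ⊢ ·
LTS(Q): 4 reachable states
  n0 = rec X. d.X\{d}\{a} + b.0 ⊢ --b--▸ n1, --d--▸ n2
  n1 = 0 ⊢ ·
  n2 = (rec X. d.X\{d}\{a} + b.0)\{d}\{a} ⊢ --b--▸ n3
  n3 = 0\{d}\{a} ⊢ ·
Partition-refinement fixed point:
  B0 = {m0}
  B1 = {m1, n1, n3}
  B2 = {n0}
  B3 = {n2}
m0 ∈ B0, n0 ∈ B2 → different blocks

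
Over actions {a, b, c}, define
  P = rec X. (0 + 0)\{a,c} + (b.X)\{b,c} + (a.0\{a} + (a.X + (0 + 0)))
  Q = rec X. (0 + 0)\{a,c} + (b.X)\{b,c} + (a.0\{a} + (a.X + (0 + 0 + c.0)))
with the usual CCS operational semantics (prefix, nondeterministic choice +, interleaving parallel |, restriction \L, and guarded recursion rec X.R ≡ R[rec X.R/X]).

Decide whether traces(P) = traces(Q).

LTS(P): 2 reachable states
  m0 = rec X. (0 + 0)\{a,c} + (b.X)\{b,c} + (a.0\{a} + (a.X + (0 + 0))) has moves ··a··> m0, ··a··> m1
  m1 = 0\{a} has moves ∅
LTS(Q): 3 reachable states
  n0 = rec X. (0 + 0)\{a,c} + (b.X)\{b,c} + (a.0\{a} + (a.X + (0 + 0 + c.0))) has moves ··a··> n0, ··a··> n1, ··c··> n2
  n1 = 0\{a} has moves ∅
  n2 = 0 has moves ∅
Run σ = ⟨c⟩ on Q: start {n0}
  step 1 (c): {n2}
  — Q admits the full trace.
Run σ = ⟨c⟩ on P: start {m0}
  step 1 (c): no successor for P

NO — witness ⟨c⟩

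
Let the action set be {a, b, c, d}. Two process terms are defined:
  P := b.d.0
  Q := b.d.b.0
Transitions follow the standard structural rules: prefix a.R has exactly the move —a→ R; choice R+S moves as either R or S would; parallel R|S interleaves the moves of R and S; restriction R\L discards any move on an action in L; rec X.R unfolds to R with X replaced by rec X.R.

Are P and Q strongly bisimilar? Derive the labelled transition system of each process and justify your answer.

NO

P's transition system — 3 states:
  s0 = b.d.0 | ··b··> s1
  s1 = d.0 | ··d··> s2
  s2 = 0 | stopped
Q's transition system — 4 states:
  t0 = b.d.b.0 | ··b··> t1
  t1 = d.b.0 | ··d··> t2
  t2 = b.0 | ··b··> t3
  t3 = 0 | stopped
Coarsest stable partition (strong bisimilarity classes):
  B0 = {s0}
  B1 = {s1}
  B2 = {s2, t3}
  B3 = {t0}
  B4 = {t1}
  B5 = {t2}
s0 ∈ B0, t0 ∈ B3 → different blocks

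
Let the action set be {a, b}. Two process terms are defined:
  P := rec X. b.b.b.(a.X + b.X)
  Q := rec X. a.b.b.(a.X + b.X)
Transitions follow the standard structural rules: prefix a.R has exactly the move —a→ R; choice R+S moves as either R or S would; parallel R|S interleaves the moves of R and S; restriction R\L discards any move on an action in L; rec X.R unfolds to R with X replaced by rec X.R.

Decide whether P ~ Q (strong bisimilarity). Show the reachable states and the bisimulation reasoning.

P's transition system — 4 states:
  u0 = rec X. b.b.b.(a.X + b.X) → =b=> u1
  u1 = b.b.(a.(rec X. b.b.b.(a.X + b.X)) + b.(rec X. b.b.b.(a.X + b.X))) → =b=> u2
  u2 = b.(a.(rec X. b.b.b.(a.X + b.X)) + b.(rec X. b.b.b.(a.X + b.X))) → =b=> u3
  u3 = a.(rec X. b.b.b.(a.X + b.X)) + b.(rec X. b.b.b.(a.X + b.X)) → =a=> u0, =b=> u0
Q's transition system — 4 states:
  v0 = rec X. a.b.b.(a.X + b.X) → =a=> v1
  v1 = b.b.(a.(rec X. a.b.b.(a.X + b.X)) + b.(rec X. a.b.b.(a.X + b.X))) → =b=> v2
  v2 = b.(a.(rec X. a.b.b.(a.X + b.X)) + b.(rec X. a.b.b.(a.X + b.X))) → =b=> v3
  v3 = a.(rec X. a.b.b.(a.X + b.X)) + b.(rec X. a.b.b.(a.X + b.X)) → =a=> v0, =b=> v0
Coarsest stable partition (strong bisimilarity classes):
  B0 = {u0}
  B1 = {u1}
  B2 = {u2}
  B3 = {u3}
  B4 = {v0}
  B5 = {v1}
  B6 = {v2}
  B7 = {v3}
u0 ∈ B0, v0 ∈ B4 → different blocks

P ≁ Q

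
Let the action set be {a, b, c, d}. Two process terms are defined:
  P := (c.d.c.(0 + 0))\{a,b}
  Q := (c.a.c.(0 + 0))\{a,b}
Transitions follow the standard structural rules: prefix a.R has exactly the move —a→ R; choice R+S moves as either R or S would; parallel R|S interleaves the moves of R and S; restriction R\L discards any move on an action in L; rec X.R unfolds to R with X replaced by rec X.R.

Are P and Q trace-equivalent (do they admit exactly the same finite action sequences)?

Reachable graph of P (4 states):
  p0 = (c.d.c.(0 + 0))\{a,b} → —c→ p1
  p1 = (d.c.(0 + 0))\{a,b} → —d→ p2
  p2 = (c.(0 + 0))\{a,b} → —c→ p3
  p3 = (0 + 0)\{a,b} → stopped
Reachable graph of Q (2 states):
  q0 = (c.a.c.(0 + 0))\{a,b} → —c→ q1
  q1 = (a.c.(0 + 0))\{a,b} → stopped
Executing cd from P (initial set {p0}):
  after c @ step 1: {p1}
  after d @ step 2: {p2}
  — P admits the full trace.
Executing cd from Q (initial set {q0}):
  after c @ step 1: {q1}
  after d @ step 2: ∅  — Q cannot continue

NO — witness ⟨cd⟩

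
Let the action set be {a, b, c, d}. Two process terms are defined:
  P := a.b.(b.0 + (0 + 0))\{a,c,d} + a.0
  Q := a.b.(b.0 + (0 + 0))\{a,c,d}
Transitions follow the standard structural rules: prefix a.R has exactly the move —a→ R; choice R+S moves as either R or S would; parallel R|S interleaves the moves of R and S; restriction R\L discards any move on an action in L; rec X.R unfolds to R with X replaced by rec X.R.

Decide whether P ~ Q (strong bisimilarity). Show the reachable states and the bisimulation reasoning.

LTS(P): 5 reachable states
  s0 = a.b.(b.0 + (0 + 0))\{a,c,d} + a.0 | ··a··> s1, ··a··> s2
  s1 = 0 | (no moves)
  s2 = b.(b.0 + (0 + 0))\{a,c,d} | ··b··> s3
  s3 = (b.0 + (0 + 0))\{a,c,d} | ··b··> s4
  s4 = 0\{a,c,d} | (no moves)
LTS(Q): 4 reachable states
  t0 = a.b.(b.0 + (0 + 0))\{a,c,d} | ··a··> t1
  t1 = b.(b.0 + (0 + 0))\{a,c,d} | ··b··> t2
  t2 = (b.0 + (0 + 0))\{a,c,d} | ··b··> t3
  t3 = 0\{a,c,d} | (no moves)
Partition-refinement fixed point:
  B0 = {s0}
  B1 = {s2, t1}
  B2 = {s3, t2}
  B3 = {s1, s4, t3}
  B4 = {t0}
s0 ∈ B0, t0 ∈ B4 → different blocks

NO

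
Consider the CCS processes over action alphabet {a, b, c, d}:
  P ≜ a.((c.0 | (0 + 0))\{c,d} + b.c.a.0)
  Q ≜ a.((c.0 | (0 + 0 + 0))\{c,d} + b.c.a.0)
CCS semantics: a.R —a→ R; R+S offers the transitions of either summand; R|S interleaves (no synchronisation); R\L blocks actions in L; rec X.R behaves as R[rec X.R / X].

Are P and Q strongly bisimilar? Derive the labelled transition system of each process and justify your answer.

bisimilar

P's transition system — 5 states:
  m0 = a.((c.0 | (0 + 0))\{c,d} + b.c.a.0) has moves --a--▸ m1
  m1 = (c.0 | (0 + 0))\{c,d} + b.c.a.0 has moves --b--▸ m2
  m2 = c.a.0 has moves --c--▸ m3
  m3 = a.0 has moves --a--▸ m4
  m4 = 0 has moves ·
Q's transition system — 5 states:
  n0 = a.((c.0 | (0 + 0 + 0))\{c,d} + b.c.a.0) has moves --a--▸ n1
  n1 = (c.0 | (0 + 0 + 0))\{c,d} + b.c.a.0 has moves --b--▸ n2
  n2 = c.a.0 has moves --c--▸ n3
  n3 = a.0 has moves --a--▸ n4
  n4 = 0 has moves ·
Bisimilarity quotient blocks:
  B0 = {m0, n0}
  B1 = {m1, n1}
  B2 = {m2, n2}
  B3 = {m3, n3}
  B4 = {m4, n4}
m0 ∈ B0, n0 ∈ B0 → same block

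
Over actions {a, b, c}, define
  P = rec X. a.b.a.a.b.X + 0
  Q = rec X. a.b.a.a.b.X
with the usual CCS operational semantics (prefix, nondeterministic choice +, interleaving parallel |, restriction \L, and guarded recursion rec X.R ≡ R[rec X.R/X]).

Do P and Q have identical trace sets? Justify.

YES

P's transition system — 5 states:
  s0 = rec X. a.b.a.a.b.X + 0 has moves --a--▸ s1
  s1 = b.a.a.b.(rec X. a.b.a.a.b.X + 0) has moves --b--▸ s2
  s2 = a.a.b.(rec X. a.b.a.a.b.X + 0) has moves --a--▸ s3
  s3 = a.b.(rec X. a.b.a.a.b.X + 0) has moves --a--▸ s4
  s4 = b.(rec X. a.b.a.a.b.X + 0) has moves --b--▸ s0
Q's transition system — 5 states:
  t0 = rec X. a.b.a.a.b.X has moves --a--▸ t1
  t1 = b.a.a.b.(rec X. a.b.a.a.b.X) has moves --b--▸ t2
  t2 = a.a.b.(rec X. a.b.a.a.b.X) has moves --a--▸ t3
  t3 = a.b.(rec X. a.b.a.a.b.X) has moves --a--▸ t4
  t4 = b.(rec X. a.b.a.a.b.X) has moves --b--▸ t0
Coarsest stable partition (strong bisimilarity classes):
  B0 = {s0, t0}
  B1 = {s1, t1}
  B2 = {s2, t2}
  B3 = {s3, t3}
  B4 = {s4, t4}
s0 ∈ B0, t0 ∈ B0 → same block
Bisimilar ⇒ trace-equivalent.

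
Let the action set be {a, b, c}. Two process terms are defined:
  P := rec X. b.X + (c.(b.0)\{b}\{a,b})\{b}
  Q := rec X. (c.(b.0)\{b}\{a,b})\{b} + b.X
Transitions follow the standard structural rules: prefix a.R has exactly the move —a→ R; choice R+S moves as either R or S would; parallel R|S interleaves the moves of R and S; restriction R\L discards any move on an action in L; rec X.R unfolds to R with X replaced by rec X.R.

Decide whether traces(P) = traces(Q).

trace-equivalent

LTS(P): 2 reachable states
  s0 = rec X. b.X + (c.(b.0)\{b}\{a,b})\{b} has moves --b--▸ s0, --c--▸ s1
  s1 = (b.0)\{b}\{a,b}\{b} has moves ∅
LTS(Q): 2 reachable states
  t0 = rec X. (c.(b.0)\{b}\{a,b})\{b} + b.X has moves --b--▸ t0, --c--▸ t1
  t1 = (b.0)\{b}\{a,b}\{b} has moves ∅
Coarsest stable partition (strong bisimilarity classes):
  B0 = {s0, t0}
  B1 = {s1, t1}
s0 ∈ B0, t0 ∈ B0 → same block
Bisimilar ⇒ trace-equivalent.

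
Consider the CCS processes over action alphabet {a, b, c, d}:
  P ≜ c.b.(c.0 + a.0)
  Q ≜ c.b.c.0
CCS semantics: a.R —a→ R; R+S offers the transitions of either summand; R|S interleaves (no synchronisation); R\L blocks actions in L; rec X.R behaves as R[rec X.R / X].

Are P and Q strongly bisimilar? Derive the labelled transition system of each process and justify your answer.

NO

Reachable graph of P (4 states):
  m0 = c.b.(c.0 + a.0) → -c-> m1
  m1 = b.(c.0 + a.0) → -b-> m2
  m2 = c.0 + a.0 → -a-> m3, -c-> m3
  m3 = 0 → ·
Reachable graph of Q (4 states):
  n0 = c.b.c.0 → -c-> n1
  n1 = b.c.0 → -b-> n2
  n2 = c.0 → -c-> n3
  n3 = 0 → ·
Coarsest stable partition (strong bisimilarity classes):
  B0 = {m0}
  B1 = {m1}
  B2 = {m2}
  B3 = {m3, n3}
  B4 = {n0}
  B5 = {n1}
  B6 = {n2}
m0 ∈ B0, n0 ∈ B4 → different blocks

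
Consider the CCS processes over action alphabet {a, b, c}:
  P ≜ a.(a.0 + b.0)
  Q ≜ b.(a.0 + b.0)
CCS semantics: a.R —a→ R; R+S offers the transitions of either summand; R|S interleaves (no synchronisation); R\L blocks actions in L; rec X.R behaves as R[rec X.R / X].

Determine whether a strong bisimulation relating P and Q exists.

P ≁ Q

P's transition system — 3 states:
  u0 = a.(a.0 + b.0) | =a=> u1
  u1 = a.0 + b.0 | =a=> u2, =b=> u2
  u2 = 0 | deadlocked
Q's transition system — 3 states:
  v0 = b.(a.0 + b.0) | =b=> v1
  v1 = a.0 + b.0 | =a=> v2, =b=> v2
  v2 = 0 | deadlocked
Bisimilarity quotient blocks:
  B0 = {u0}
  B1 = {u1, v1}
  B2 = {u2, v2}
  B3 = {v0}
u0 ∈ B0, v0 ∈ B3 → different blocks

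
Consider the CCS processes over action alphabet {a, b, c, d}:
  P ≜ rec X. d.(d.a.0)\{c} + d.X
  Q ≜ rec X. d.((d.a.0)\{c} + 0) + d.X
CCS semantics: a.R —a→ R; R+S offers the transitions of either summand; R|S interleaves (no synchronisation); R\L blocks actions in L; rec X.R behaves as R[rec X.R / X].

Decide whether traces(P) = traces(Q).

traces(P) = traces(Q)

Reachable graph of P (4 states):
  u0 = rec X. d.(d.a.0)\{c} + d.X :: —d→ u0, —d→ u1
  u1 = (d.a.0)\{c} :: —d→ u2
  u2 = (a.0)\{c} :: —a→ u3
  u3 = 0\{c} :: ∅
Reachable graph of Q (4 states):
  v0 = rec X. d.((d.a.0)\{c} + 0) + d.X :: —d→ v0, —d→ v1
  v1 = (d.a.0)\{c} + 0 :: —d→ v2
  v2 = (a.0)\{c} :: —a→ v3
  v3 = 0\{c} :: ∅
Coarsest stable partition (strong bisimilarity classes):
  B0 = {u0, v0}
  B1 = {u1, v1}
  B2 = {u2, v2}
  B3 = {u3, v3}
u0 ∈ B0, v0 ∈ B0 → same block
Bisimilar ⇒ trace-equivalent.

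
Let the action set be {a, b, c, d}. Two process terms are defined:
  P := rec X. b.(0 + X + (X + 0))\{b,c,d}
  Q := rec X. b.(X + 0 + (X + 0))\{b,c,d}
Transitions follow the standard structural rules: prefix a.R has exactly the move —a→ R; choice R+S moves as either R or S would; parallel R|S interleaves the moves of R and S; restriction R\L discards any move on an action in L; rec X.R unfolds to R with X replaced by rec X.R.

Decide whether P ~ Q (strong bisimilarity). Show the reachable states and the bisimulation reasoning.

LTS(P): 2 reachable states
  s0 = rec X. b.(0 + X + (X + 0))\{b,c,d} ⊢ --b--▸ s1
  s1 = (0 + (rec X. b.(0 + X + (X + 0))\{b,c,d}) + ((rec X. b.(0 + X + (X + 0))\{b,c,d}) + 0))\{b,c,d} ⊢ ·
LTS(Q): 2 reachable states
  t0 = rec X. b.(X + 0 + (X + 0))\{b,c,d} ⊢ --b--▸ t1
  t1 = ((rec X. b.(X + 0 + (X + 0))\{b,c,d}) + 0 + ((rec X. b.(X + 0 + (X + 0))\{b,c,d}) + 0))\{b,c,d} ⊢ ·
Coarsest stable partition (strong bisimilarity classes):
  B0 = {s0, t0}
  B1 = {s1, t1}
s0 ∈ B0, t0 ∈ B0 → same block

YES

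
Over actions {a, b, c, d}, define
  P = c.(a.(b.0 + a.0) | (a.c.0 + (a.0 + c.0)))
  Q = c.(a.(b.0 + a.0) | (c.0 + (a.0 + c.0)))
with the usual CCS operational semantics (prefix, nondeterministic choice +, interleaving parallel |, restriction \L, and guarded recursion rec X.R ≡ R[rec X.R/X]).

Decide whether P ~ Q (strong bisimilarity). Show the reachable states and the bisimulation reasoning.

LTS(P): 10 reachable states
  s0 = c.(a.(b.0 + a.0) | (a.c.0 + (a.0 + c.0))) has moves --c--▸ s1
  s1 = a.(b.0 + a.0) | (a.c.0 + (a.0 + c.0)) has moves --a--▸ s2, --a--▸ s3, --a--▸ s4, --c--▸ s3
  s2 = (b.0 + a.0) | (a.c.0 + (a.0 + c.0)) has moves --a--▸ s5, --a--▸ s6, --a--▸ s7, --b--▸ s7, --c--▸ s5
  s3 = a.(b.0 + a.0) | 0 has moves --a--▸ s5
  s4 = a.(b.0 + a.0) | c.0 has moves --a--▸ s6, --c--▸ s3
  s5 = (b.0 + a.0) | 0 has moves --a--▸ s8, --b--▸ s8
  s6 = (b.0 + a.0) | c.0 has moves --a--▸ s9, --b--▸ s9, --c--▸ s5
  s7 = 0 | (a.c.0 + (a.0 + c.0)) has moves --a--▸ s8, --a--▸ s9, --c--▸ s8
  s8 = 0 | 0 has moves (no moves)
  s9 = 0 | c.0 has moves --c--▸ s8
LTS(Q): 7 reachable states
  t0 = c.(a.(b.0 + a.0) | (c.0 + (a.0 + c.0))) has moves --c--▸ t1
  t1 = a.(b.0 + a.0) | (c.0 + (a.0 + c.0)) has moves --a--▸ t2, --a--▸ t3, --c--▸ t3
  t2 = (b.0 + a.0) | (c.0 + (a.0 + c.0)) has moves --a--▸ t4, --a--▸ t5, --b--▸ t5, --c--▸ t4
  t3 = a.(b.0 + a.0) | 0 has moves --a--▸ t4
  t4 = (b.0 + a.0) | 0 has moves --a--▸ t6, --b--▸ t6
  t5 = 0 | (c.0 + (a.0 + c.0)) has moves --a--▸ t6, --c--▸ t6
  t6 = 0 | 0 has moves (no moves)
Partition-refinement fixed point:
  B0 = {s0}
  B1 = {s1}
  B2 = {s2}
  B3 = {s5, t4}
  B4 = {s8, t6}
  B5 = {s6}
  B6 = {s9}
  B7 = {s7}
  B8 = {s3, t3}
  B9 = {s4}
  B10 = {t0}
  B11 = {t1}
  B12 = {t2}
  B13 = {t5}
s0 ∈ B0, t0 ∈ B10 → different blocks

not bisimilar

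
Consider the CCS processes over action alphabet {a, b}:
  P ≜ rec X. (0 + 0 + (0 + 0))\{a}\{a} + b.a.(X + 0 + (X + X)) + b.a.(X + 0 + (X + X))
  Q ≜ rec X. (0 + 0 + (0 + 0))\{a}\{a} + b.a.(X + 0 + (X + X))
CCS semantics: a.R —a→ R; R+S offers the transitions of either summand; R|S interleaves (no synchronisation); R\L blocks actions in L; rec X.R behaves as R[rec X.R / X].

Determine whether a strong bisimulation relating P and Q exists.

bisimilar

Reachable graph of P (3 states):
  m0 = rec X. (0 + 0 + (0 + 0))\{a}\{a} + b.a.(X + 0 + (X + X)) + b.a.(X + 0 + (X + X)) | --b--▸ m1
  m1 = a.((rec X. (0 + 0 + (0 + 0))\{a}\{a} + b.a.(X + 0 + (X + X)) + b.a.(X + 0 + (X + X))) + 0 + ((rec X. (0 + 0 + (0 + 0))\{a}\{a} + b.a.(X + 0 + (X + X)) + b.a.(X + 0 + (X + X))) + (rec X. (0 + 0 + (0 + 0))\{a}\{a} + b.a.(X + 0 + (X + X)) + b.a.(X + 0 + (X + X))))) | --a--▸ m2
  m2 = (rec X. (0 + 0 + (0 + 0))\{a}\{a} + b.a.(X + 0 + (X + X)) + b.a.(X + 0 + (X + X))) + 0 + ((rec X. (0 + 0 + (0 + 0))\{a}\{a} + b.a.(X + 0 + (X + X)) + b.a.(X + 0 + (X + X))) + (rec X. (0 + 0 + (0 + 0))\{a}\{a} + b.a.(X + 0 + (X + X)) + b.a.(X + 0 + (X + X)))) | --b--▸ m1
Reachable graph of Q (3 states):
  n0 = rec X. (0 + 0 + (0 + 0))\{a}\{a} + b.a.(X + 0 + (X + X)) | --b--▸ n1
  n1 = a.((rec X. (0 + 0 + (0 + 0))\{a}\{a} + b.a.(X + 0 + (X + X))) + 0 + ((rec X. (0 + 0 + (0 + 0))\{a}\{a} + b.a.(X + 0 + (X + X))) + (rec X. (0 + 0 + (0 + 0))\{a}\{a} + b.a.(X + 0 + (X + X))))) | --a--▸ n2
  n2 = (rec X. (0 + 0 + (0 + 0))\{a}\{a} + b.a.(X + 0 + (X + X))) + 0 + ((rec X. (0 + 0 + (0 + 0))\{a}\{a} + b.a.(X + 0 + (X + X))) + (rec X. (0 + 0 + (0 + 0))\{a}\{a} + b.a.(X + 0 + (X + X)))) | --b--▸ n1
Bisimilarity quotient blocks:
  B0 = {m0, m2, n0, n2}
  B1 = {m1, n1}
m0 ∈ B0, n0 ∈ B0 → same block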